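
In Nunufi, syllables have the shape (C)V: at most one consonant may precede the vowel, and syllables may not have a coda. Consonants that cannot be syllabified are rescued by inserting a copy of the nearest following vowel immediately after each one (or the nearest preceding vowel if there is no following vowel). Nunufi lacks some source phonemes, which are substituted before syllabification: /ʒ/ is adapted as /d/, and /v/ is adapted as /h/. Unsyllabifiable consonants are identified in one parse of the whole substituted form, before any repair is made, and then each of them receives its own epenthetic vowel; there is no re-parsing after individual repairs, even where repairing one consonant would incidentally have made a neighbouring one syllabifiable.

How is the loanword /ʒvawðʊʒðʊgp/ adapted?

Substitution: /ʒ/ → /d/, /v/ → /h/, giving /dhawðʊdðʊgp/.
The consonants /d/, /w/, /d/, /g/, /p/ cannot be parsed into a legal (C)V syllable (no codas are permitted; onsets are limited to one consonant).
Each unlicensed consonant becomes the onset of a new syllable: /d/ → /da/, /w/ → /wʊ/, /d/ → /dʊ/, /g/ → /gʊ/, /p/ → /pʊ/.

dahawʊðʊdʊðʊgʊpʊ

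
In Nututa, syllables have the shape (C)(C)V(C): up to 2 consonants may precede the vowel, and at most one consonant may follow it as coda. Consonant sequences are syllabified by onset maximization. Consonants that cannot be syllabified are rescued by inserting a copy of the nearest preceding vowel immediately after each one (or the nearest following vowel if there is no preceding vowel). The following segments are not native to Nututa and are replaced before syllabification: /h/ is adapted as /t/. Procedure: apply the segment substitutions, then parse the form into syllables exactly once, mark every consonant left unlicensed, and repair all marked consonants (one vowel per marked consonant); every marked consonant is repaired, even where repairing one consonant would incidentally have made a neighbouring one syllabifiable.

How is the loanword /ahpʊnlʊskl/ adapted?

Substitution: /h/ → /t/, giving /atpʊnlʊskl/.
Under (C)(C)V(C), the unsyllabifiable consonants are /k/, /l/ (at most one coda consonant is licensed; onsets may contain at most 2 consonants).
Inserting the epenthetic vowel yields /k/ → /kʊ/, /l/ → /lʊ/.

atpʊnlʊskʊlʊ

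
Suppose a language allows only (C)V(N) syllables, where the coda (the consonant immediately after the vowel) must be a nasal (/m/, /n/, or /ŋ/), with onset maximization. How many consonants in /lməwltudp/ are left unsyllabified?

Under (C)V(N), the unsyllabifiable consonants are /l/, /w/, /l/, /d/, /p/ (only a nasal (/m/, /n/, or /ŋ/) is licensed in coda position; onsets are limited to one consonant).

5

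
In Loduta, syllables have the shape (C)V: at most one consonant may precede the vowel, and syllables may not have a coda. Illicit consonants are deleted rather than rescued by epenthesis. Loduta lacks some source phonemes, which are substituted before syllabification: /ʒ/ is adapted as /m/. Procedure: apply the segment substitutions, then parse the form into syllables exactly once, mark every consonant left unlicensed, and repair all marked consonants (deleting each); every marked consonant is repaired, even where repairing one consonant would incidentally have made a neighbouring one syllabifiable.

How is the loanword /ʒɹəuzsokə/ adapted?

ɹəusokə

Substitution: /ʒ/ → /m/, giving /mɹəuzsokə/.
Under (C)V, the unsyllabifiable consonants are /m/, /z/ (no codas are permitted; onsets are limited to one consonant).
Deletion applies to /m/, /z/.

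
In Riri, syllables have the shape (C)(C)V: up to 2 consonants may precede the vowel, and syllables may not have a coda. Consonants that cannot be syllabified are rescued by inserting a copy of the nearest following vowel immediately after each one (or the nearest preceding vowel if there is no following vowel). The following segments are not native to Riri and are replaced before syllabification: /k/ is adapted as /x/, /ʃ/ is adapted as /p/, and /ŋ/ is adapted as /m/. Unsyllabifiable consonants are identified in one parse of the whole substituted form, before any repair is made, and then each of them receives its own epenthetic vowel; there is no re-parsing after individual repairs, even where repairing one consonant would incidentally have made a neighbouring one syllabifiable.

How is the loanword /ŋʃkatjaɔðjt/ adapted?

Substitution: /ŋ/ → /m/, /ʃ/ → /p/, /k/ → /x/, giving /mpxatjaɔðjt/.
Under (C)(C)V, the unsyllabifiable consonants are /m/, /ð/, /j/, /t/ (no codas are permitted; onsets may contain at most 2 consonants).
Epenthesis after each stranded consonant: /m/ → /ma/, /ð/ → /ðɔ/, /j/ → /jɔ/, /t/ → /tɔ/.

mapxatjaɔðɔjɔtɔ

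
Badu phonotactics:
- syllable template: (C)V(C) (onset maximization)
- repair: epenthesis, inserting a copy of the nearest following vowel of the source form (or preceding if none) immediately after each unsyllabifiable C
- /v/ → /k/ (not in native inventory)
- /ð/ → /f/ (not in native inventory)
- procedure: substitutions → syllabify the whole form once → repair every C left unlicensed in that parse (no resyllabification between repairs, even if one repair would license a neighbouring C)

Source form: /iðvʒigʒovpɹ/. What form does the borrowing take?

Substitution: /ð/ → /f/, /v/ → /k/, giving /ifkʒigʒokpɹ/.
The consonants /k/, /p/, /ɹ/ cannot be parsed into a legal (C)V(C) syllable (at most one coda consonant is licensed; onsets are limited to one consonant).
Inserting the epenthetic vowel yields /k/ → /ki/, /p/ → /po/, /ɹ/ → /ɹo/.

ifkiʒigʒokpoɹo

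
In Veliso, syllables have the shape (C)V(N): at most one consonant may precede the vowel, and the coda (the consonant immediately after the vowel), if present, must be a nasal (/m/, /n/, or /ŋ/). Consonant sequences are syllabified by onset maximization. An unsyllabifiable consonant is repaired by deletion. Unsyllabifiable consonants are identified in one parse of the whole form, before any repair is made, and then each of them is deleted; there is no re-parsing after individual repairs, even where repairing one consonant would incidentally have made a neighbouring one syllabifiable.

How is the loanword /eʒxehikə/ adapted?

exehikə

Under (C)V(N), the unsyllabifiable consonants are /ʒ/ (only a nasal (/m/, /n/, or /ŋ/) is licensed in coda position; onsets are limited to one consonant).
Deleting the stranded consonants removes /ʒ/.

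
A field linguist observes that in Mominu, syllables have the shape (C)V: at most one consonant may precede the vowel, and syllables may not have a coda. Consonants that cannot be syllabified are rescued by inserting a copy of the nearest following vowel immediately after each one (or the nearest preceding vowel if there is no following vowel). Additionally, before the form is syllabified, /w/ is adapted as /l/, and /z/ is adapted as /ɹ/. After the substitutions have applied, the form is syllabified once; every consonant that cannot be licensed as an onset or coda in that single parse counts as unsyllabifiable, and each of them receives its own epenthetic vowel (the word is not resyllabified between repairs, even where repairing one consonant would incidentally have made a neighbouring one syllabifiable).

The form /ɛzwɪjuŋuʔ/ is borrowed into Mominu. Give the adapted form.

Substitution: /z/ → /ɹ/, /w/ → /l/, giving /ɛɹlɪjuŋuʔ/.
Under (C)V, the unsyllabifiable consonants are /ɹ/, /ʔ/ (no codas are permitted; onsets are limited to one consonant).
Each unlicensed consonant becomes the onset of a new syllable: /ɹ/ → /ɹɪ/, /ʔ/ → /ʔu/.

ɛɹɪlɪjuŋuʔu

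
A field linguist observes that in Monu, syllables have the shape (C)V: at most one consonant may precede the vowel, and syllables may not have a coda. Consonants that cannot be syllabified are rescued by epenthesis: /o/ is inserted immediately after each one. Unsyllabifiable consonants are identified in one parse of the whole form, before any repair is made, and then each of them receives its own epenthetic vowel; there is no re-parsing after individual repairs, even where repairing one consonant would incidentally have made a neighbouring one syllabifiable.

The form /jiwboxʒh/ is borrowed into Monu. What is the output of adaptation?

Under (C)V, the unsyllabifiable consonants are /w/, /x/, /ʒ/, /h/ (no codas are permitted; onsets are limited to one consonant).
Epenthesis after each stranded consonant: /w/ → /wo/, /x/ → /xo/, /ʒ/ → /ʒo/, /h/ → /ho/.

jiwoboxoʒoho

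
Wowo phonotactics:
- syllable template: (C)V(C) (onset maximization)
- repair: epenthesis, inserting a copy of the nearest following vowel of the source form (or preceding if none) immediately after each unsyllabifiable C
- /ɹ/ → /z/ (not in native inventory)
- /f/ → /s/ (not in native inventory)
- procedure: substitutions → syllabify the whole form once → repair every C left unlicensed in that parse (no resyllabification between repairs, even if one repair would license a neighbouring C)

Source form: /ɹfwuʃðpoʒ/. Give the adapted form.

Substitution: /ɹ/ → /z/, /f/ → /s/, giving /zswuʃðpoʒ/.
The consonants /z/, /s/, /ð/ cannot be parsed into a legal (C)V(C) syllable (at most one coda consonant is licensed; onsets are limited to one consonant).
Inserting the epenthetic vowel yields /z/ → /zu/, /s/ → /su/, /ð/ → /ðo/.

zusuwuʃðopoʒ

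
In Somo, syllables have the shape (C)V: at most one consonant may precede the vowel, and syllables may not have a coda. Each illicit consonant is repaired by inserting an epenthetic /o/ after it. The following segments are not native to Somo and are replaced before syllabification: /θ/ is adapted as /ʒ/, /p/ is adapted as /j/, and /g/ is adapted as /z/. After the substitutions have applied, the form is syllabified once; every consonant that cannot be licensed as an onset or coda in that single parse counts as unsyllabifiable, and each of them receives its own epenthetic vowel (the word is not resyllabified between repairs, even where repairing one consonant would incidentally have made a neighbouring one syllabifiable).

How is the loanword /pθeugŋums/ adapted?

joʒeuzoŋumoso

Substitution: /p/ → /j/, /θ/ → /ʒ/, /g/ → /z/, giving /jʒeuzŋums/.
The consonants /j/, /z/, /m/, /s/ cannot be parsed into a legal (C)V syllable (no codas are permitted; onsets are limited to one consonant).
Inserting the epenthetic vowel yields /j/ → /jo/, /z/ → /zo/, /m/ → /mo/, /s/ → /so/.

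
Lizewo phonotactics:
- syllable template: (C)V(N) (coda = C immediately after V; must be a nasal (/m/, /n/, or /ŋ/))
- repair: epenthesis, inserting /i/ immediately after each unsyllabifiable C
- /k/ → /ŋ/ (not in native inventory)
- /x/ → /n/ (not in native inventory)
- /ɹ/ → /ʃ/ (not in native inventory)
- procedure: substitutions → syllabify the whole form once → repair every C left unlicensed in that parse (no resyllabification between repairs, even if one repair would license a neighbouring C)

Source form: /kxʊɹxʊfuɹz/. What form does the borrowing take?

ŋinʊʃinʊfuʃizi

Substitution: /k/ → /ŋ/, /x/ → /n/, /ɹ/ → /ʃ/, giving /ŋnʊʃnʊfuʃz/.
The consonants /ŋ/, /ʃ/, /ʃ/, /z/ cannot be parsed into a legal (C)V(N) syllable (only a nasal (/m/, /n/, or /ŋ/) is licensed in coda position; onsets are limited to one consonant).
Epenthesis after each stranded consonant: /ŋ/ → /ŋi/, /ʃ/ → /ʃi/, /ʃ/ → /ʃi/, /z/ → /zi/.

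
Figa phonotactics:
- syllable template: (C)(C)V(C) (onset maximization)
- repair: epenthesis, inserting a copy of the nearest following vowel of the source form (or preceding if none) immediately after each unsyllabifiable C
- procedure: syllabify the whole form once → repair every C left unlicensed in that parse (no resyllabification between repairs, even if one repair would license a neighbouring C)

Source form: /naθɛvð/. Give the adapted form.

naθɛvðɛ

Syllabifying with onset maximization leaves /ð/ stranded (at most one coda consonant is licensed; onsets may contain at most 2 consonants).
Inserting the epenthetic vowel yields /ð/ → /ðɛ/.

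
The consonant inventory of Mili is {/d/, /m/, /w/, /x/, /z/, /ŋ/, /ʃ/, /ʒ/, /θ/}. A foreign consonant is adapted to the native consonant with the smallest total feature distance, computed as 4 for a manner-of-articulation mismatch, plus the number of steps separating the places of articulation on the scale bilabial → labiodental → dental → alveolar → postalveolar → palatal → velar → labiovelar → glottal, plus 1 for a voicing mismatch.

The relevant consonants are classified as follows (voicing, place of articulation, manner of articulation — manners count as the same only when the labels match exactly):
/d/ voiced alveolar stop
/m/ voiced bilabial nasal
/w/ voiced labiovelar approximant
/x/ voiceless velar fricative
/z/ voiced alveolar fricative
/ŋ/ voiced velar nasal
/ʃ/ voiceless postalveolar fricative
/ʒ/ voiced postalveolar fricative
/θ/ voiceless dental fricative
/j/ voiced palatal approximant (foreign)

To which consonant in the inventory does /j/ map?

/w/ is closest: same manner (approximant), place distance 2 (palatal→labiovelar), same voicing; total 2. Next closest is /ŋ/ at distance 5.

w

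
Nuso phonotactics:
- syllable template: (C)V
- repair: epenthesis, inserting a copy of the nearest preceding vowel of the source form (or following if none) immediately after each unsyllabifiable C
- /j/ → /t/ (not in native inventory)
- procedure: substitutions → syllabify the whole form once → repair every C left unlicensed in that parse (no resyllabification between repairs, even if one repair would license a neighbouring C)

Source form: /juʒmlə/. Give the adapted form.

Substitution: /j/ → /t/, giving /tuʒmlə/.
Syllabifying with onset maximization leaves /ʒ/, /m/ stranded (no codas are permitted; onsets are limited to one consonant).
Epenthesis after each stranded consonant: /ʒ/ → /ʒu/, /m/ → /mu/.

tuʒumulə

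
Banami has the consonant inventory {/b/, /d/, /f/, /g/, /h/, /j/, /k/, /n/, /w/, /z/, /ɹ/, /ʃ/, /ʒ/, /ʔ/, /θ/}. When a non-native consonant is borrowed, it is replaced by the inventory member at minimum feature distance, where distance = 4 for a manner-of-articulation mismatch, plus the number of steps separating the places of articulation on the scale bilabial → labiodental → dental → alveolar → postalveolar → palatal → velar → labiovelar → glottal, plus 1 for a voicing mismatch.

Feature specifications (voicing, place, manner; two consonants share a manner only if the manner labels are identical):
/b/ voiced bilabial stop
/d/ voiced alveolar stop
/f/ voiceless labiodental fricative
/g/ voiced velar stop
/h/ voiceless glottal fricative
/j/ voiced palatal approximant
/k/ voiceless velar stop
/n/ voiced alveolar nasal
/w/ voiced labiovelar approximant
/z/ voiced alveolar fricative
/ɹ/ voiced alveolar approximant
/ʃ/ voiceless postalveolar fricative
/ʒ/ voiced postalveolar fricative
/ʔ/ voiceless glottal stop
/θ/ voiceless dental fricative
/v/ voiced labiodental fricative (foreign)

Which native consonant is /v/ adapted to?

f

/f/ is closest: same manner (fricative), place distance 0 (labiodental→labiodental), voicing differs (+1); total 1. Next closest is /z/ at distance 2.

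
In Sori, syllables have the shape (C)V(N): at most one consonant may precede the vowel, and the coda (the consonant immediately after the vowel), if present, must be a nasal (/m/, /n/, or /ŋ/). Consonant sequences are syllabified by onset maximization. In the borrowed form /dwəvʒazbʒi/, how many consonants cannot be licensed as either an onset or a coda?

4

Under (C)V(N), the unsyllabifiable consonants are /d/, /v/, /z/, /b/ (only a nasal (/m/, /n/, or /ŋ/) is licensed in coda position; onsets are limited to one consonant).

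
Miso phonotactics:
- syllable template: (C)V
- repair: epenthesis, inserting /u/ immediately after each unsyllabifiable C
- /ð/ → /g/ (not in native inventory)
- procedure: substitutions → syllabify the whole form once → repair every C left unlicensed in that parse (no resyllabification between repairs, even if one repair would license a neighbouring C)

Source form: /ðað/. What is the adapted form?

Substitution: /ð/ → /g/, giving /gag/.
Syllabifying with onset maximization leaves /g/ stranded (no codas are permitted; onsets are limited to one consonant).
Epenthesis after each stranded consonant: /g/ → /gu/.

gagu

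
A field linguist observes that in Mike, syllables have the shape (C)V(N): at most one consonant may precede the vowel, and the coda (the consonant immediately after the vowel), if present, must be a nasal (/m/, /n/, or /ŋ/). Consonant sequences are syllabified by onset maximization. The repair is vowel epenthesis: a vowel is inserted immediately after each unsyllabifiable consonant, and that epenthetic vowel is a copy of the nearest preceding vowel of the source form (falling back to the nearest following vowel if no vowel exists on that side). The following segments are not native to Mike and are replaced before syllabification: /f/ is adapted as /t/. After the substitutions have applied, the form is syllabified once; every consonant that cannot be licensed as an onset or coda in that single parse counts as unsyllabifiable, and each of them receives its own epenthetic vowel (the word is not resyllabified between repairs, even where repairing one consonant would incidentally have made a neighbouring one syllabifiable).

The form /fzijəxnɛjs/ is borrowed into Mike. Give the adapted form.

Substitution: /f/ → /t/, giving /tzijəxnɛjs/.
Under (C)V(N), the unsyllabifiable consonants are /t/, /x/, /j/, /s/ (only a nasal (/m/, /n/, or /ŋ/) is licensed in coda position; onsets are limited to one consonant).
Epenthesis after each stranded consonant: /t/ → /ti/, /x/ → /xə/, /j/ → /jɛ/, /s/ → /sɛ/.

tizijəxənɛjɛsɛ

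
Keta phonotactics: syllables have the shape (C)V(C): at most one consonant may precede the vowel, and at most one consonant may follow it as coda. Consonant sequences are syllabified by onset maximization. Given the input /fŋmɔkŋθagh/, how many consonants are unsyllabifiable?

4

Syllabifying with onset maximization leaves /f/, /ŋ/, /ŋ/, /h/ stranded (at most one coda consonant is licensed; onsets are limited to one consonant).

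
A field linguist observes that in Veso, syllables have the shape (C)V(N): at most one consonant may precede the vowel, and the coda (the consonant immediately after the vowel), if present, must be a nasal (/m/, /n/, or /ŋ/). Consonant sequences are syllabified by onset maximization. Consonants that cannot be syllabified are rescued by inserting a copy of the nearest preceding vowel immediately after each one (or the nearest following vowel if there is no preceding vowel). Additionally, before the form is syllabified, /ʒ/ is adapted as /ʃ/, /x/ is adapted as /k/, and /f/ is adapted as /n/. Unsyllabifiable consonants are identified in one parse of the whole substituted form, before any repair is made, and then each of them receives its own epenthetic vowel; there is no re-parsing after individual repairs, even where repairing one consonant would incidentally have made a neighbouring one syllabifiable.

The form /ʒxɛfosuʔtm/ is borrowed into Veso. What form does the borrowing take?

ʃɛkɛnosuʔutumu

Substitution: /ʒ/ → /ʃ/, /x/ → /k/, /f/ → /n/, giving /ʃkɛnosuʔtm/.
Under (C)V(N), the unsyllabifiable consonants are /ʃ/, /ʔ/, /t/, /m/ (only a nasal (/m/, /n/, or /ŋ/) is licensed in coda position; onsets are limited to one consonant).
Epenthesis after each stranded consonant: /ʃ/ → /ʃɛ/, /ʔ/ → /ʔu/, /t/ → /tu/, /m/ → /mu/.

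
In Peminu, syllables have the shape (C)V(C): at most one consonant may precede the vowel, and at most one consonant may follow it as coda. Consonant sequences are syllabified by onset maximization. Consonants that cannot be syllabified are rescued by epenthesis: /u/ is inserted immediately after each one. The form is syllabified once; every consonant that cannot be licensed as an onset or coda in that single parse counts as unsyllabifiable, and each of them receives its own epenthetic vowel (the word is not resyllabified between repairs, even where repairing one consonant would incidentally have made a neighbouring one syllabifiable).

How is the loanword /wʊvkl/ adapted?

wʊvkulu

Syllabifying with onset maximization leaves /k/, /l/ stranded (at most one coda consonant is licensed; onsets are limited to one consonant).
Inserting the epenthetic vowel yields /k/ → /ku/, /l/ → /lu/.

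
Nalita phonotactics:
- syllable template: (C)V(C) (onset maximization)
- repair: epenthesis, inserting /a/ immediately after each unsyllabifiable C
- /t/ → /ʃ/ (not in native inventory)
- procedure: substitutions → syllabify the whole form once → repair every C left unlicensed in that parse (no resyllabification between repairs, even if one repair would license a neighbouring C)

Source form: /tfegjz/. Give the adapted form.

ʃafegjaza

Substitution: /t/ → /ʃ/, giving /ʃfegjz/.
The consonants /ʃ/, /j/, /z/ cannot be parsed into a legal (C)V(C) syllable (at most one coda consonant is licensed; onsets are limited to one consonant).
Each unlicensed consonant becomes the onset of a new syllable: /ʃ/ → /ʃa/, /j/ → /ja/, /z/ → /za/.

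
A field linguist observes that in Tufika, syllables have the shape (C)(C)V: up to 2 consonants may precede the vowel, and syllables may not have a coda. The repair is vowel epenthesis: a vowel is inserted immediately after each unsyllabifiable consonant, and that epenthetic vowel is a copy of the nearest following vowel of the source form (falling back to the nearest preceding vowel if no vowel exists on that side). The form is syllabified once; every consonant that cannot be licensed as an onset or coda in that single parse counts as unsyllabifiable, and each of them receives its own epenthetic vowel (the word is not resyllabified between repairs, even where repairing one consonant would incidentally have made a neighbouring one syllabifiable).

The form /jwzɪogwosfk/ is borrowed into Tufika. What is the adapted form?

The consonants /j/, /s/, /f/, /k/ cannot be parsed into a legal (C)(C)V syllable (no codas are permitted; onsets may contain at most 2 consonants).
Epenthesis after each stranded consonant: /j/ → /jɪ/, /s/ → /so/, /f/ → /fo/, /k/ → /ko/.

jɪwzɪogwosofoko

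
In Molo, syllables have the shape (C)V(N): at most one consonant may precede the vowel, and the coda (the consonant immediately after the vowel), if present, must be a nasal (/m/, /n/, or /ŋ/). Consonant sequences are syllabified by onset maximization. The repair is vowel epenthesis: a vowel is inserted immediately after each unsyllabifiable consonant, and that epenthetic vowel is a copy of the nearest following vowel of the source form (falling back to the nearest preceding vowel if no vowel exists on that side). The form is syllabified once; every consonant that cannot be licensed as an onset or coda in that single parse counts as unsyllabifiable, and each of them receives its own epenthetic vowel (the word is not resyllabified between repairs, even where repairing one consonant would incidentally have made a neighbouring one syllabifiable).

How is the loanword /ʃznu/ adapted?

ʃuzunu

Under (C)V(N), the unsyllabifiable consonants are /ʃ/, /z/ (only a nasal (/m/, /n/, or /ŋ/) is licensed in coda position; onsets are limited to one consonant).
Each unlicensed consonant becomes the onset of a new syllable: /ʃ/ → /ʃu/, /z/ → /zu/.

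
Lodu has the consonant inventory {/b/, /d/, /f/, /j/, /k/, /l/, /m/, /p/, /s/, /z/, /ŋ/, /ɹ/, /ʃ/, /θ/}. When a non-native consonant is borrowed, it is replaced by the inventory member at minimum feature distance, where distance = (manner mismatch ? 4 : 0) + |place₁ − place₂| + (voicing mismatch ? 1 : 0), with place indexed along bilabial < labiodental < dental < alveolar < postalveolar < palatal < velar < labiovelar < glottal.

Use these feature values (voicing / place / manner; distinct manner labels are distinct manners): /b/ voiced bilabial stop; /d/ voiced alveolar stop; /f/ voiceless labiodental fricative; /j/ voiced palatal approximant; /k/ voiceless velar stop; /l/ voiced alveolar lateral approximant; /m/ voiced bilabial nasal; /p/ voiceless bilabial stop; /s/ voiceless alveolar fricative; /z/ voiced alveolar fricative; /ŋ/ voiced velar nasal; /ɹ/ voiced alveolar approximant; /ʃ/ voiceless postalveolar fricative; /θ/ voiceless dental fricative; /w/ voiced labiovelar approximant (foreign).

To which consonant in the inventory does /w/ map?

/j/ is closest: same manner (approximant), place distance 2 (labiovelar→palatal), same voicing; total 2. Next closest is /ɹ/ at distance 4.

j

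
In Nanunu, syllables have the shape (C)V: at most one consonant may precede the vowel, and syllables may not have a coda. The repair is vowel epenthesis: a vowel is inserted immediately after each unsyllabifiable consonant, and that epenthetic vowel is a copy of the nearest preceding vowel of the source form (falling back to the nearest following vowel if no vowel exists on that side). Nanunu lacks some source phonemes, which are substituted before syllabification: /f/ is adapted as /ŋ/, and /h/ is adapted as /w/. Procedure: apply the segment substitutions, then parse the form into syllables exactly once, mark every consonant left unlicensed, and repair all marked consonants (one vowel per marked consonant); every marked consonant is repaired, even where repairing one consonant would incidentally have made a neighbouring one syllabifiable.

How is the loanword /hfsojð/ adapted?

Substitution: /h/ → /w/, /f/ → /ŋ/, giving /wŋsojð/.
Under (C)V, the unsyllabifiable consonants are /w/, /ŋ/, /j/, /ð/ (no codas are permitted; onsets are limited to one consonant).
Epenthesis after each stranded consonant: /w/ → /wo/, /ŋ/ → /ŋo/, /j/ → /jo/, /ð/ → /ðo/.

woŋosojoðo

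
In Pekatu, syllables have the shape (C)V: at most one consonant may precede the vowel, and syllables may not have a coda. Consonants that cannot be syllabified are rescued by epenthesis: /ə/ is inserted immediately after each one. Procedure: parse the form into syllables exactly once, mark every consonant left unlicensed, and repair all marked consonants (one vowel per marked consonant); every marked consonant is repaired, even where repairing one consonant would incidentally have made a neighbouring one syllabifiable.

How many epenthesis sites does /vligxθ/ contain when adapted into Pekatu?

4

The unsyllabifiable consonants are /v/, /g/, /x/, /θ/; each receives one epenthetic vowel.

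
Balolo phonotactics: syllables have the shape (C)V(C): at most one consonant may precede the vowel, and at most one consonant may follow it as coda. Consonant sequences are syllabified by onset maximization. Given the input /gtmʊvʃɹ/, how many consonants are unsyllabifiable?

Under (C)V(C), the unsyllabifiable consonants are /g/, /t/, /ʃ/, /ɹ/ (at most one coda consonant is licensed; onsets are limited to one consonant).

4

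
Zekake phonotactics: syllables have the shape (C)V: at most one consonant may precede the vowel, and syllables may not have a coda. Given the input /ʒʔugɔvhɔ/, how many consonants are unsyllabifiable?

The consonants /ʒ/, /v/ cannot be parsed into a legal (C)V syllable (no codas are permitted; onsets are limited to one consonant).

2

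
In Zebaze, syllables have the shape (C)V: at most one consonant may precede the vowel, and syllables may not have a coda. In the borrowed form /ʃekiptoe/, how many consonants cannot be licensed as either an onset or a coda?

The consonants /p/ cannot be parsed into a legal (C)V syllable (no codas are permitted; onsets are limited to one consonant).

1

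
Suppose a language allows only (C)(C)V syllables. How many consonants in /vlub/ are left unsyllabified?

1

The consonants /b/ cannot be parsed into a legal (C)(C)V syllable (no codas are permitted; onsets may contain at most 2 consonants).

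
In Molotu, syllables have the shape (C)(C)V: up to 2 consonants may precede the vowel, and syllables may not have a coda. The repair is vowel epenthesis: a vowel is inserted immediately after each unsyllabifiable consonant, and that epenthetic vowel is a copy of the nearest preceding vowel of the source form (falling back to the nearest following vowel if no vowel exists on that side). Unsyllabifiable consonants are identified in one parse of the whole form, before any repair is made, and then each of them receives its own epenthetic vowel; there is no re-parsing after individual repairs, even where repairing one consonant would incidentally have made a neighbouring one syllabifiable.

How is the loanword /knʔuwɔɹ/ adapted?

Under (C)(C)V, the unsyllabifiable consonants are /k/, /ɹ/ (no codas are permitted; onsets may contain at most 2 consonants).
Each unlicensed consonant becomes the onset of a new syllable: /k/ → /ku/, /ɹ/ → /ɹɔ/.

kunʔuwɔɹɔ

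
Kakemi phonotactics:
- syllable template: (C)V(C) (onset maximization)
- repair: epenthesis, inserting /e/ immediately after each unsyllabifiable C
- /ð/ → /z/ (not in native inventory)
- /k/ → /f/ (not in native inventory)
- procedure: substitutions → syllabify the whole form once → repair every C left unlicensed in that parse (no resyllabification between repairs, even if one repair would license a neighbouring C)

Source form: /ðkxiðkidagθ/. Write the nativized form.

zefexizfidagθe

Substitution: /ð/ → /z/, /k/ → /f/, giving /zfxizfidagθ/.
Under (C)V(C), the unsyllabifiable consonants are /z/, /f/, /θ/ (at most one coda consonant is licensed; onsets are limited to one consonant).
Inserting the epenthetic vowel yields /z/ → /ze/, /f/ → /fe/, /θ/ → /θe/.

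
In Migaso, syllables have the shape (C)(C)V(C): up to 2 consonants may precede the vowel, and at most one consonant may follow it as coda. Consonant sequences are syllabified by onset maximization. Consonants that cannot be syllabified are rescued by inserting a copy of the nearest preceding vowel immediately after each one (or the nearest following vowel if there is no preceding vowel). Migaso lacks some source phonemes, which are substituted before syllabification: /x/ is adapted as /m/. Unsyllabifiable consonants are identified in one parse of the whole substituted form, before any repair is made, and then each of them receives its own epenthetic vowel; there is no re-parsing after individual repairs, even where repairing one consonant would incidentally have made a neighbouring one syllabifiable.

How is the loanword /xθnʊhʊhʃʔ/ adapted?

mʊθnʊhʊhʃʊʔʊ

Substitution: /x/ → /m/, giving /mθnʊhʊhʃʔ/.
Under (C)(C)V(C), the unsyllabifiable consonants are /m/, /ʃ/, /ʔ/ (at most one coda consonant is licensed; onsets may contain at most 2 consonants).
Each unlicensed consonant becomes the onset of a new syllable: /m/ → /mʊ/, /ʃ/ → /ʃʊ/, /ʔ/ → /ʔʊ/.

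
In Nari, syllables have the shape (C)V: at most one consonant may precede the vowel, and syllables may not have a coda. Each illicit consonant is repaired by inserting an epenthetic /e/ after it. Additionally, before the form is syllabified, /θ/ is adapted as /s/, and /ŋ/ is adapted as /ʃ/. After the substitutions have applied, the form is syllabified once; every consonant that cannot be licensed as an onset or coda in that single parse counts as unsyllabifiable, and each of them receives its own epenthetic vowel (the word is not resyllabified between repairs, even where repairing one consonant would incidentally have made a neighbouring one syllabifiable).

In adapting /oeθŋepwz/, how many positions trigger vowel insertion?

After substitution the input is /oesʃepwz/.
The unsyllabifiable consonants are /s/, /p/, /w/, /z/; each receives one epenthetic vowel.

4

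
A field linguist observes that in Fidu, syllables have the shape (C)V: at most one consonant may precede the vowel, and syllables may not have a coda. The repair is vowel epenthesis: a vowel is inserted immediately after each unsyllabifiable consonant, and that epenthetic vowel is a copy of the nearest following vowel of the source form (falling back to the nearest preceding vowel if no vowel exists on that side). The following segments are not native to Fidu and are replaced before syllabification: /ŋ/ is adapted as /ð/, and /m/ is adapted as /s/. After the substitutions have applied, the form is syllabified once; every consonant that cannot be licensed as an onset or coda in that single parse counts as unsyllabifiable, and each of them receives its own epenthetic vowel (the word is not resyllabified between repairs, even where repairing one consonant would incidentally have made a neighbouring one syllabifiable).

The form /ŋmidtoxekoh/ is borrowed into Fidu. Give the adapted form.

ðisidotoxekoho

Substitution: /ŋ/ → /ð/, /m/ → /s/, giving /ðsidtoxekoh/.
Syllabifying with onset maximization leaves /ð/, /d/, /h/ stranded (no codas are permitted; onsets are limited to one consonant).
Inserting the epenthetic vowel yields /ð/ → /ði/, /d/ → /do/, /h/ → /ho/.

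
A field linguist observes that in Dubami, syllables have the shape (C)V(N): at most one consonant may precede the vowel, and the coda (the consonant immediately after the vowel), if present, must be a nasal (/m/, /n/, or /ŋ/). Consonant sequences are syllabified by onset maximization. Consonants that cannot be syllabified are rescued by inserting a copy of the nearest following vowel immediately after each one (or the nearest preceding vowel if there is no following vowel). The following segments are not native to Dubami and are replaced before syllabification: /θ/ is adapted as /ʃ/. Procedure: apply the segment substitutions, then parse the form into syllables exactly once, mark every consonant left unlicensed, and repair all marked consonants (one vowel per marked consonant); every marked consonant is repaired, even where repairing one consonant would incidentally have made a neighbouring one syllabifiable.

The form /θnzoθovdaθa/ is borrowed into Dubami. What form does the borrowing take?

Substitution: /θ/ → /ʃ/, giving /ʃnzoʃovdaʃa/.
Under (C)V(N), the unsyllabifiable consonants are /ʃ/, /n/, /v/ (only a nasal (/m/, /n/, or /ŋ/) is licensed in coda position; onsets are limited to one consonant).
Each unlicensed consonant becomes the onset of a new syllable: /ʃ/ → /ʃo/, /n/ → /no/, /v/ → /va/.

ʃonozoʃovadaʃa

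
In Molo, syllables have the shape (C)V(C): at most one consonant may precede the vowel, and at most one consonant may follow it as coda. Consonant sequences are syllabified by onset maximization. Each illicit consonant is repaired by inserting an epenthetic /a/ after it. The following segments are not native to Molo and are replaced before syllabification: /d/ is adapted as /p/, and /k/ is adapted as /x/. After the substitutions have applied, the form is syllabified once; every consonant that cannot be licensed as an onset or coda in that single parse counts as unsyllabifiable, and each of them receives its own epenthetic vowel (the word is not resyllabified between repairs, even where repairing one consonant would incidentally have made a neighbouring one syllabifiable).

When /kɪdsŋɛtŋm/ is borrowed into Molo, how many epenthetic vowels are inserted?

3

After substitution the input is /xɪpsŋɛtŋm/.
The unsyllabifiable consonants are /s/, /ŋ/, /m/; each receives one epenthetic vowel.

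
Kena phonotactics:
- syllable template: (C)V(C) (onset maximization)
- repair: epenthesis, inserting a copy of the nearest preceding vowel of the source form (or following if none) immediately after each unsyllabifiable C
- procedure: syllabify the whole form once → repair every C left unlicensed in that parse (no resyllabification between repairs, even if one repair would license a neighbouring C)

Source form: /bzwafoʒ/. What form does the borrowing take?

Under (C)V(C), the unsyllabifiable consonants are /b/, /z/ (at most one coda consonant is licensed; onsets are limited to one consonant).
Epenthesis after each stranded consonant: /b/ → /ba/, /z/ → /za/.

bazawafoʒ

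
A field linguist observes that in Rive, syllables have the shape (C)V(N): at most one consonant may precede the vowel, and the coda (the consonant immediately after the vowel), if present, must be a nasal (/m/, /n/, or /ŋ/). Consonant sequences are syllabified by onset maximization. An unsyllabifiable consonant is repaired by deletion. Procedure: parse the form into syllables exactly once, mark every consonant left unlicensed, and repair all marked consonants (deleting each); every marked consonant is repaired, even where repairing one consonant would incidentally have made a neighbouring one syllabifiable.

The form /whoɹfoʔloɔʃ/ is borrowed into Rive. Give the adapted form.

Under (C)V(N), the unsyllabifiable consonants are /w/, /ɹ/, /ʔ/, /ʃ/ (only a nasal (/m/, /n/, or /ŋ/) is licensed in coda position; onsets are limited to one consonant).
Each unlicensed consonant is deleted: /w/, /ɹ/, /ʔ/, /ʃ/.

hofoloɔ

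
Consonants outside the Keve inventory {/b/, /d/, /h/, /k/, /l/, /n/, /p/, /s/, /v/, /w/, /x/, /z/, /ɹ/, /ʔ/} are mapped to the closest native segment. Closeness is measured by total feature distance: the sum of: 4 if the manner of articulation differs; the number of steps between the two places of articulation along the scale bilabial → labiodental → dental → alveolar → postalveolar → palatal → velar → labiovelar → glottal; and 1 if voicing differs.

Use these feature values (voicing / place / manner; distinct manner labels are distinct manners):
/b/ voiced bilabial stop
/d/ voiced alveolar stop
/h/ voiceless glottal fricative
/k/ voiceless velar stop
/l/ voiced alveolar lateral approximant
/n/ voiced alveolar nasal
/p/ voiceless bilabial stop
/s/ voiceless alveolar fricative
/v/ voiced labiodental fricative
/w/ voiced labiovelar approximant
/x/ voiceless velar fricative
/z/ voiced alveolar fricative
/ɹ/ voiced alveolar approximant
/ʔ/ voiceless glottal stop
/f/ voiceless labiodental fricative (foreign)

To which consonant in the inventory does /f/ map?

v

/v/ is closest: same manner (fricative), place distance 0 (labiodental→labiodental), voicing differs (+1); total 1. Next closest is /s/ at distance 2.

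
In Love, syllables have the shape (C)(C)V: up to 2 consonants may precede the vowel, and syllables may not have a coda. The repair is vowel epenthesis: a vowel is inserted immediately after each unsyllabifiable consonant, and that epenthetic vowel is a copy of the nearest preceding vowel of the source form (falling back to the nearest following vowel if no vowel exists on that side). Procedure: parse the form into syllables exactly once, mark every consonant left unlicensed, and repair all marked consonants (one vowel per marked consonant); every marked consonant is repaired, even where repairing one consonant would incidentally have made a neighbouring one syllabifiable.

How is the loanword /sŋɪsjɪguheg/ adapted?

The consonants /g/ cannot be parsed into a legal (C)(C)V syllable (no codas are permitted; onsets may contain at most 2 consonants).
Epenthesis after each stranded consonant: /g/ → /ge/.

sŋɪsjɪguhege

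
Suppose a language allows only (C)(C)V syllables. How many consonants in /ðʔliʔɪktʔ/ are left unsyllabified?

4

Syllabifying with onset maximization leaves /ð/, /k/, /t/, /ʔ/ stranded (no codas are permitted; onsets may contain at most 2 consonants).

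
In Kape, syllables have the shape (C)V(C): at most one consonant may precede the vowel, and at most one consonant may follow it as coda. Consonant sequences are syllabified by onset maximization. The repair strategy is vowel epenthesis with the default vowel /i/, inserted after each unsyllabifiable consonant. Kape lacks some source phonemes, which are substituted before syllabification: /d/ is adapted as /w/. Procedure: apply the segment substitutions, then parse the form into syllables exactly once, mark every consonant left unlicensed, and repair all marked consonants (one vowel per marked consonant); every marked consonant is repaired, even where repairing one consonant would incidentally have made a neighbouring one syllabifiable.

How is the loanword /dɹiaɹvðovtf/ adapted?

wiɹiaɹviðovtifi

Substitution: /d/ → /w/, giving /wɹiaɹvðovtf/.
The consonants /w/, /v/, /t/, /f/ cannot be parsed into a legal (C)V(C) syllable (at most one coda consonant is licensed; onsets are limited to one consonant).
Epenthesis after each stranded consonant: /w/ → /wi/, /v/ → /vi/, /t/ → /ti/, /f/ → /fi/.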